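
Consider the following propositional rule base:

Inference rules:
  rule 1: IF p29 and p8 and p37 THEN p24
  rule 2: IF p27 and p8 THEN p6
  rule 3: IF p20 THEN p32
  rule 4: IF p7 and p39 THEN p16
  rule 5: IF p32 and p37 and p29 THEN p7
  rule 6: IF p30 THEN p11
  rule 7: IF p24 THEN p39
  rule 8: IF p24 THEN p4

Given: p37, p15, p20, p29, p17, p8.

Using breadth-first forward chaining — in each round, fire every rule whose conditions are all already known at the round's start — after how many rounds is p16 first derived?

3

Round 1: rule 1 [IF p29 and p8 and p37 THEN p24]; rule 3 [IF p20 THEN p32]. New: p24, p32.
Round 2: rule 5 [IF p32 and p37 and p29 THEN p7]; rule 7 [IF p24 THEN p39]; rule 8 [IF p24 THEN p4]. New: p7, p39, p4.
Round 3: rule 4 [IF p7 and p39 THEN p16]. New: p16.
p16 first appears in round 3.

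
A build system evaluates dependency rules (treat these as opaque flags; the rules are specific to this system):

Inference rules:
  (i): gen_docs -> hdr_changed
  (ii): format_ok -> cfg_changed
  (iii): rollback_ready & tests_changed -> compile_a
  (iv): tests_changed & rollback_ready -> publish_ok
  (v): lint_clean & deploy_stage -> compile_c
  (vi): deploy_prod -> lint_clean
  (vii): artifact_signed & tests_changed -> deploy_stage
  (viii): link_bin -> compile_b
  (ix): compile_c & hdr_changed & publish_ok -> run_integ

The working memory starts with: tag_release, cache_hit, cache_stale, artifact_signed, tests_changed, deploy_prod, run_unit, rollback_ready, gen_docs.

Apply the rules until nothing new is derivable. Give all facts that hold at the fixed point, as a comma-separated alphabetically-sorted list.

[1] (i) [gen_docs -> hdr_changed]; (iii) [rollback_ready & tests_changed -> compile_a]; (iv) [tests_changed & rollback_ready -> publish_ok]; (vi) [deploy_prod -> lint_clean]; (vii) [artifact_signed & tests_changed -> deploy_stage]. ⇒ new: hdr_changed, compile_a, publish_ok, lint_clean, deploy_stage.
[2] (v) [lint_clean & deploy_stage -> compile_c]. ⇒ new: compile_c.
[3] (ix) [compile_c & hdr_changed & publish_ok -> run_integ]. ⇒ new: run_integ.

artifact_signed, cache_hit, cache_stale, compile_a, compile_c, deploy_prod, deploy_stage, gen_docs, hdr_changed, lint_clean, publish_ok, rollback_ready, run_integ, run_unit, tag_release, tests_changed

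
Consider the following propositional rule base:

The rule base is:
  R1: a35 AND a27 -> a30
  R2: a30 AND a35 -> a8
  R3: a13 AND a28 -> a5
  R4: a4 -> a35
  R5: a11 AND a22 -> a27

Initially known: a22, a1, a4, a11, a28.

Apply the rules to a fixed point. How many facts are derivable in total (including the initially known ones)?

Round 1 fires R4, R5, giving a35, a27.
Round 2 fires R1, giving a30.
Round 3 fires R2, giving a8.
Closure: {a1, a11, a22, a27, a28, a30, a35, a4, a8} — 9 facts.

9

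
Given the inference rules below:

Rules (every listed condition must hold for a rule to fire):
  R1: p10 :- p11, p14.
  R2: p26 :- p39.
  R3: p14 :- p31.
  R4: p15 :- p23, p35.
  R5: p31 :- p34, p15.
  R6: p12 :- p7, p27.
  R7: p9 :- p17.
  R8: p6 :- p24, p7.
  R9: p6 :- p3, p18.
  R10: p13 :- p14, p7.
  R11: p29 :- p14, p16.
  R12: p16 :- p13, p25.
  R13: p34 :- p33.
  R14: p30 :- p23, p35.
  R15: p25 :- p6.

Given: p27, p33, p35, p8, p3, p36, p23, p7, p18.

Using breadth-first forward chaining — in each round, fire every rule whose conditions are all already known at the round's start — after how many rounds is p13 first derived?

Round 1 fires R4, R6, R9, R13, R14, giving p15, p12, p6, p34, p30.
Round 2 fires R5, R15, giving p31, p25.
Round 3 fires R3, giving p14.
Round 4 fires R10, giving p13.
p13 first appears in round 4.

4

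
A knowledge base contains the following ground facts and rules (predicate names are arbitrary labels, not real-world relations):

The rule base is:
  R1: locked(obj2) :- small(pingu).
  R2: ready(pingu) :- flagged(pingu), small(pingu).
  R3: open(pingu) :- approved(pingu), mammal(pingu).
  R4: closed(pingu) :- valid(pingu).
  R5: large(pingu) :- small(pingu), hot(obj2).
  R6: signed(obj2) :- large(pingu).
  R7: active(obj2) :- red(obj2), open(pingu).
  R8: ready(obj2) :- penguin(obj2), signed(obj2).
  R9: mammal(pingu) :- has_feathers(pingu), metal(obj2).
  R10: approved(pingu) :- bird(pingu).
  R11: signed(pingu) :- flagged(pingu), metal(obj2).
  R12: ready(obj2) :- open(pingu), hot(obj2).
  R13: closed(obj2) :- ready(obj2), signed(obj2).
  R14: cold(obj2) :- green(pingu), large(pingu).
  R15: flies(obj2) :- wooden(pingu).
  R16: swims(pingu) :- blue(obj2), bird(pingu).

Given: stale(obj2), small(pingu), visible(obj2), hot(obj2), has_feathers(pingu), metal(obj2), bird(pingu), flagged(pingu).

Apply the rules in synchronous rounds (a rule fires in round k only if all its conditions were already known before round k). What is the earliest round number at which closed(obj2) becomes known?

Round 1: R1 [locked(obj2) :- small(pingu).]; R2 [ready(pingu) :- flagged(pingu), small(pingu).]; R5 [large(pingu) :- small(pingu), hot(obj2).]; R9 [mammal(pingu) :- has_feathers(pingu), metal(obj2).]; R10 [approved(pingu) :- bird(pingu).]; R11 [signed(pingu) :- flagged(pingu), metal(obj2).]. Adds locked(obj2), ready(pingu), large(pingu), mammal(pingu), approved(pingu), signed(pingu).
Round 2: R3 [open(pingu) :- approved(pingu), mammal(pingu).]; R6 [signed(obj2) :- large(pingu).]. Adds open(pingu), signed(obj2).
Round 3: R12 [ready(obj2) :- open(pingu), hot(obj2).]. Adds ready(obj2).
Round 4: R13 [closed(obj2) :- ready(obj2), signed(obj2).]. Adds closed(obj2).
closed(obj2) first appears in round 4.

4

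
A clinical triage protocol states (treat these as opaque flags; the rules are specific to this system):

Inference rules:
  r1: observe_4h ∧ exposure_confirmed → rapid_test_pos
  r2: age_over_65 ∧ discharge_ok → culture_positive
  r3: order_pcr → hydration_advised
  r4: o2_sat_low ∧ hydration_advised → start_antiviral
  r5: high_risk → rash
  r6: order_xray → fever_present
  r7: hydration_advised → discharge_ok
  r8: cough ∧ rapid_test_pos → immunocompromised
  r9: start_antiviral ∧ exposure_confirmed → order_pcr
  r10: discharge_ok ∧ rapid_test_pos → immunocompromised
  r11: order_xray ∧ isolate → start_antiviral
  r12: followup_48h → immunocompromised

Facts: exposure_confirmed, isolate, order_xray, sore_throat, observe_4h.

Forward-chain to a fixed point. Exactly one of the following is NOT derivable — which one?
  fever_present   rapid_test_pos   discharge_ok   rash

rash

Round 1 — r1, r6, r11, derive rapid_test_pos, fever_present, start_antiviral.
Round 2 — r9, derive order_pcr.
Round 3 — r3, derive hydration_advised.
Round 4 — r7, derive discharge_ok.
Round 5 — r10, derive immunocompromised.
Derived: discharge_ok (round 4), fever_present (round 1), rapid_test_pos (round 1). rash never appears in any round.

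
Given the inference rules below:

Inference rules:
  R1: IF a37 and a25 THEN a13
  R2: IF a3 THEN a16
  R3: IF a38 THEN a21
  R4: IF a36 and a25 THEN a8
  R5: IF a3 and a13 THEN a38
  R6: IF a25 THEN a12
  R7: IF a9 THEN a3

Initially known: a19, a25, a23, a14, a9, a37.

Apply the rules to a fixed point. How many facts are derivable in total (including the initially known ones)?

Round 1: R1 [IF a37 and a25 THEN a13]; R6 [IF a25 THEN a12]; R7 [IF a9 THEN a3]. Adds a13, a12, a3.
Round 2: R2 [IF a3 THEN a16]; R5 [IF a3 and a13 THEN a38]. Adds a16, a38.
Round 3: R3 [IF a38 THEN a21]. Adds a21.
Closure: {a12, a13, a14, a16, a19, a21, a23, a25, a3, a37, a38, a9} — 12 facts.

12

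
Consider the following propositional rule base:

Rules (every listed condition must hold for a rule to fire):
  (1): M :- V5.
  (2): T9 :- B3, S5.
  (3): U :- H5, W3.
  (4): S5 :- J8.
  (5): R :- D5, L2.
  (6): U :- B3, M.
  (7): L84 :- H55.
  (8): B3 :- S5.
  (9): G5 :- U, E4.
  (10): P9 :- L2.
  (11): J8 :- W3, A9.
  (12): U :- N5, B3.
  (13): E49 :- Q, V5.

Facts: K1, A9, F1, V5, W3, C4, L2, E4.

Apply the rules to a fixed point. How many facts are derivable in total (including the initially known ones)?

Round 1: (1) [M :- V5.]; (10) [P9 :- L2.]; (11) [J8 :- W3, A9.]. Adds M, P9, J8.
Round 2: (4) [S5 :- J8.]. Adds S5.
Round 3: (8) [B3 :- S5.]. Adds B3.
Round 4: (2) [T9 :- B3, S5.]; (6) [U :- B3, M.]. Adds T9, U.
Round 5: (9) [G5 :- U, E4.]. Adds G5.
Closure: {A9, B3, C4, E4, F1, G5, J8, K1, L2, M, P9, S5, T9, U, V5, W3} — 16 facts.

16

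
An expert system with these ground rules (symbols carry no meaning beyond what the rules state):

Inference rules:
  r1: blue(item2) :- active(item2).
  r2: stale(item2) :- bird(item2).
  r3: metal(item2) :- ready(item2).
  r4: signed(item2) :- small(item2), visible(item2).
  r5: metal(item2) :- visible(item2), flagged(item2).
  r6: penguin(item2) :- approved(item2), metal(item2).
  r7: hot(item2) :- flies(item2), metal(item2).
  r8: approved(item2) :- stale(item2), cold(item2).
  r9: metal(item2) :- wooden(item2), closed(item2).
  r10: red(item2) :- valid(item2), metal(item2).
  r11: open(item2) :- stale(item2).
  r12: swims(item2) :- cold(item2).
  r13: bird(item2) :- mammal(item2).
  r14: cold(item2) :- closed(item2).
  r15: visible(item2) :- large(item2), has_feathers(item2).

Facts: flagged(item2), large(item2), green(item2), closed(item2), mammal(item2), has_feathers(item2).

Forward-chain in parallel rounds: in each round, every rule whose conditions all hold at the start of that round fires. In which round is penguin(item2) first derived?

Round 1 fires r13, r14, r15, giving bird(item2), cold(item2), visible(item2).
Round 2 fires r2, r5, r12, giving stale(item2), metal(item2), swims(item2).
Round 3 fires r8, r11, giving approved(item2), open(item2).
Round 4 fires r6, giving penguin(item2).
penguin(item2) first appears in round 4.

4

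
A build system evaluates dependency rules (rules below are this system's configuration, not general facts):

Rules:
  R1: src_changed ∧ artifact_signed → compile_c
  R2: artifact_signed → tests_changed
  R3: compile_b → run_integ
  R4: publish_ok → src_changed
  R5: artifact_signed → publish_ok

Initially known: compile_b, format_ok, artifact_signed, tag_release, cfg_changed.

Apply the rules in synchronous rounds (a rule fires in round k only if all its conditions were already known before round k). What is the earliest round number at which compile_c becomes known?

3

Round 1: R2 [artifact_signed → tests_changed]; R3 [compile_b → run_integ]; R5 [artifact_signed → publish_ok]. New: tests_changed, run_integ, publish_ok.
Round 2: R4 [publish_ok → src_changed]. New: src_changed.
Round 3: R1 [src_changed ∧ artifact_signed → compile_c]. New: compile_c.
compile_c first appears in round 3.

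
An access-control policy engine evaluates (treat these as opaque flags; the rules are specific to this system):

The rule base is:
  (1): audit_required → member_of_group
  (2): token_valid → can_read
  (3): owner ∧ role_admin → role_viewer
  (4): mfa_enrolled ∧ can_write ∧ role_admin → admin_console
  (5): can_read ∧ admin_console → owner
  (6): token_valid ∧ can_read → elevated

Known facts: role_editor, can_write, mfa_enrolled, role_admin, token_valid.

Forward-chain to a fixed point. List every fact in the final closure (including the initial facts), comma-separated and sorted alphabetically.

admin_console, can_read, can_write, elevated, mfa_enrolled, owner, role_admin, role_editor, role_viewer, token_valid

[1] (2) [token_valid → can_read]; (4) [mfa_enrolled ∧ can_write ∧ role_admin → admin_console]. ⇒ new: can_read, admin_console.
[2] (5) [can_read ∧ admin_console → owner]; (6) [token_valid ∧ can_read → elevated]. ⇒ new: owner, elevated.
[3] (3) [owner ∧ role_admin → role_viewer]. ⇒ new: role_viewer.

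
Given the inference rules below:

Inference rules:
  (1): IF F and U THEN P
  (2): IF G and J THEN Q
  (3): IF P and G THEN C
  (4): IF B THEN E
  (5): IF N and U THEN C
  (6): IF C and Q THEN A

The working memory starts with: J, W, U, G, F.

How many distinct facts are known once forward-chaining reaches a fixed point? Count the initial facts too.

Round 1 — (1), (2), derive P, Q.
Round 2 — (3), derive C.
Round 3 — (6), derive A.
Closure: {A, C, F, G, J, P, Q, U, W} — 9 facts.

9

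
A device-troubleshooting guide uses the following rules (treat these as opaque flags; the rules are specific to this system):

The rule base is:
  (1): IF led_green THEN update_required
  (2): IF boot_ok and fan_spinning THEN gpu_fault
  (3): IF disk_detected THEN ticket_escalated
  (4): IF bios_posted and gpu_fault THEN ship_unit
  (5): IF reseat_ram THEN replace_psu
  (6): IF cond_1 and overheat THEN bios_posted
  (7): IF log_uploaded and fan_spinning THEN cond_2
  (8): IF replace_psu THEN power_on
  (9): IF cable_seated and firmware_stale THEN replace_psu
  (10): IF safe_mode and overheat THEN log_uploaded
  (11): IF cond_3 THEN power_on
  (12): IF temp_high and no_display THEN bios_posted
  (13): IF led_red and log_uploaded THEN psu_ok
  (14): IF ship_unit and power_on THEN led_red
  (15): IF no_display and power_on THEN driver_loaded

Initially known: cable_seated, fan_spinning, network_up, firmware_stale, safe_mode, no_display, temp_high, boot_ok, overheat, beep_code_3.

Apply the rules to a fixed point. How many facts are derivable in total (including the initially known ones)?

20

Round 1 fires (2), (9), (10), (12), giving gpu_fault, replace_psu, log_uploaded, bios_posted.
Round 2 fires (4), (7), (8), giving ship_unit, cond_2, power_on.
Round 3 fires (14), (15), giving led_red, driver_loaded.
Round 4 fires (13), giving psu_ok.
Closure: {beep_code_3, bios_posted, boot_ok, cable_seated, cond_2, driver_loaded, fan_spinning, firmware_stale, gpu_fault, led_red, log_uploaded, network_up, no_display, overheat, power_on, psu_ok, replace_psu, safe_mode, ship_unit, temp_high} — 20 facts.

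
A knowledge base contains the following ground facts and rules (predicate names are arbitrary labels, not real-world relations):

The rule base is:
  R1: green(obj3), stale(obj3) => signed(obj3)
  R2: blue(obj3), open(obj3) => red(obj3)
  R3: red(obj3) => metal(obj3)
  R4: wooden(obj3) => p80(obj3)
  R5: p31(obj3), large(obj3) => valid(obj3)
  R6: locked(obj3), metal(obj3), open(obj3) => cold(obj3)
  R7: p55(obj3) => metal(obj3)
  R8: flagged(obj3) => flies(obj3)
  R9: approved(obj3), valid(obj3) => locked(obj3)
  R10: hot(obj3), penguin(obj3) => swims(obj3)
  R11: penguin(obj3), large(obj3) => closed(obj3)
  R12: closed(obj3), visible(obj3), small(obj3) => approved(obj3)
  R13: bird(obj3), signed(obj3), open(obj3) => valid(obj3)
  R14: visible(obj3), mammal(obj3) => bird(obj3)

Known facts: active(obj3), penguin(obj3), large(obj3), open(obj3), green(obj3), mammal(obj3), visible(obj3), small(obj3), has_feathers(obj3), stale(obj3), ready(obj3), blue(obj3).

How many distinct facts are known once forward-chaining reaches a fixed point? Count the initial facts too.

21

Round 1: R1 [green(obj3), stale(obj3) => signed(obj3)]; R2 [blue(obj3), open(obj3) => red(obj3)]; R11 [penguin(obj3), large(obj3) => closed(obj3)]; R14 [visible(obj3), mammal(obj3) => bird(obj3)]. Adds signed(obj3), red(obj3), closed(obj3), bird(obj3).
Round 2: R3 [red(obj3) => metal(obj3)]; R12 [closed(obj3), visible(obj3), small(obj3) => approved(obj3)]; R13 [bird(obj3), signed(obj3), open(obj3) => valid(obj3)]. Adds metal(obj3), approved(obj3), valid(obj3).
Round 3: R9 [approved(obj3), valid(obj3) => locked(obj3)]. Adds locked(obj3).
Round 4: R6 [locked(obj3), metal(obj3), open(obj3) => cold(obj3)]. Adds cold(obj3).
Closure: {active(obj3), approved(obj3), bird(obj3), blue(obj3), closed(obj3), cold(obj3), green(obj3), has_feathers(obj3), large(obj3), locked(obj3), mammal(obj3), metal(obj3), open(obj3), penguin(obj3), ready(obj3), red(obj3), signed(obj3), small(obj3), stale(obj3), valid(obj3), visible(obj3)} — 21 facts.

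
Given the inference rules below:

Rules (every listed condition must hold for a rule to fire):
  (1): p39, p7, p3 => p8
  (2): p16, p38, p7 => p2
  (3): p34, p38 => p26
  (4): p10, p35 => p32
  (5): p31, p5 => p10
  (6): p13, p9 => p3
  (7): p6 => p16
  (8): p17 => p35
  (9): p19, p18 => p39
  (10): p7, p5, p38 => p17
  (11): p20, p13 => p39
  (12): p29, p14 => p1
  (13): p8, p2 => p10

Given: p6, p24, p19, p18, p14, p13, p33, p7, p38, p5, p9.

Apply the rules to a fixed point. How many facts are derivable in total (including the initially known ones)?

20

Round 1 — (6), (7), (9), (10), derive p3, p16, p39, p17.
Round 2 — (1), (2), (8), derive p8, p2, p35.
Round 3 — (13), derive p10.
Round 4 — (4), derive p32.
Closure: {p10, p13, p14, p16, p17, p18, p19, p2, p24, p3, p32, p33, p35, p38, p39, p5, p6, p7, p8, p9} — 20 facts.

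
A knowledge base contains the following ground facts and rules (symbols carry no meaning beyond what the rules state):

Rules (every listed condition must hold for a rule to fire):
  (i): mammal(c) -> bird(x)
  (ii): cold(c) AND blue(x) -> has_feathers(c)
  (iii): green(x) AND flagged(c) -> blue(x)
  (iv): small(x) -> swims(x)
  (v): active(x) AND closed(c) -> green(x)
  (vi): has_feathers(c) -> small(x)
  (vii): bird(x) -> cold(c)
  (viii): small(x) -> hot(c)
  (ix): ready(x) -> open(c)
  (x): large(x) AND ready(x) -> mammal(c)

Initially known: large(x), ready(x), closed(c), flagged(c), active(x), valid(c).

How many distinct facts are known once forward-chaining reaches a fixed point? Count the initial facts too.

Round 1 fires (v), (ix), (x), giving green(x), open(c), mammal(c).
Round 2 fires (i), (iii), giving bird(x), blue(x).
Round 3 fires (vii), giving cold(c).
Round 4 fires (ii), giving has_feathers(c).
Round 5 fires (vi), giving small(x).
Round 6 fires (iv), (viii), giving swims(x), hot(c).
Closure: {active(x), bird(x), blue(x), closed(c), cold(c), flagged(c), green(x), has_feathers(c), hot(c), large(x), mammal(c), open(c), ready(x), small(x), swims(x), valid(c)} — 16 facts.

16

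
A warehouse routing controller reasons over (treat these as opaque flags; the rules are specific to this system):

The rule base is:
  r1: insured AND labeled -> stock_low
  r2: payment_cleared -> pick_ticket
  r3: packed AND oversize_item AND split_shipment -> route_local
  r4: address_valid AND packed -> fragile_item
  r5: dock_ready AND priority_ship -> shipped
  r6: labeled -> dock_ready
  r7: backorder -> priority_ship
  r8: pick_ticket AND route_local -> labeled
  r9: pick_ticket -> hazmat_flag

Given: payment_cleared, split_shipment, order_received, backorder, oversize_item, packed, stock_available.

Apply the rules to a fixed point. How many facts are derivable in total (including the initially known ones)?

14

Round 1: r2 [payment_cleared -> pick_ticket]; r3 [packed AND oversize_item AND split_shipment -> route_local]; r7 [backorder -> priority_ship]. New: pick_ticket, route_local, priority_ship.
Round 2: r8 [pick_ticket AND route_local -> labeled]; r9 [pick_ticket -> hazmat_flag]. New: labeled, hazmat_flag.
Round 3: r6 [labeled -> dock_ready]. New: dock_ready.
Round 4: r5 [dock_ready AND priority_ship -> shipped]. New: shipped.
Closure: {backorder, dock_ready, hazmat_flag, labeled, order_received, oversize_item, packed, payment_cleared, pick_ticket, priority_ship, route_local, shipped, split_shipment, stock_available} — 14 facts.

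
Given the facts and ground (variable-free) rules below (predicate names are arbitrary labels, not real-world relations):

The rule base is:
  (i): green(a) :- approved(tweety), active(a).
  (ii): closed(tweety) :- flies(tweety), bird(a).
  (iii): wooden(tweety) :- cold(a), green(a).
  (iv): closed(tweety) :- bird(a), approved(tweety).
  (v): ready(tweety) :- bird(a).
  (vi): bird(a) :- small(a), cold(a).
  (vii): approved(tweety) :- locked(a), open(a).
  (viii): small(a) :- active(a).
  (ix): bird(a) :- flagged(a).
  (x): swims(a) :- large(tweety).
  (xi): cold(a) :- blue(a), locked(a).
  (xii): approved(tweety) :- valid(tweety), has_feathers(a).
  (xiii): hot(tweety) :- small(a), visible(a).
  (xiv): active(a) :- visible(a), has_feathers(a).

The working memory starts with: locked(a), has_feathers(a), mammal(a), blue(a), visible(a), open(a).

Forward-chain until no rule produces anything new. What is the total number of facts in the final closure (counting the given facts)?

16

Round 1: (vii) [approved(tweety) :- locked(a), open(a).]; (xi) [cold(a) :- blue(a), locked(a).]; (xiv) [active(a) :- visible(a), has_feathers(a).]. New: approved(tweety), cold(a), active(a).
Round 2: (i) [green(a) :- approved(tweety), active(a).]; (viii) [small(a) :- active(a).]. New: green(a), small(a).
Round 3: (iii) [wooden(tweety) :- cold(a), green(a).]; (vi) [bird(a) :- small(a), cold(a).]; (xiii) [hot(tweety) :- small(a), visible(a).]. New: wooden(tweety), bird(a), hot(tweety).
Round 4: (iv) [closed(tweety) :- bird(a), approved(tweety).]; (v) [ready(tweety) :- bird(a).]. New: closed(tweety), ready(tweety).
Closure: {active(a), approved(tweety), bird(a), blue(a), closed(tweety), cold(a), green(a), has_feathers(a), hot(tweety), locked(a), mammal(a), open(a), ready(tweety), small(a), visible(a), wooden(tweety)} — 16 facts.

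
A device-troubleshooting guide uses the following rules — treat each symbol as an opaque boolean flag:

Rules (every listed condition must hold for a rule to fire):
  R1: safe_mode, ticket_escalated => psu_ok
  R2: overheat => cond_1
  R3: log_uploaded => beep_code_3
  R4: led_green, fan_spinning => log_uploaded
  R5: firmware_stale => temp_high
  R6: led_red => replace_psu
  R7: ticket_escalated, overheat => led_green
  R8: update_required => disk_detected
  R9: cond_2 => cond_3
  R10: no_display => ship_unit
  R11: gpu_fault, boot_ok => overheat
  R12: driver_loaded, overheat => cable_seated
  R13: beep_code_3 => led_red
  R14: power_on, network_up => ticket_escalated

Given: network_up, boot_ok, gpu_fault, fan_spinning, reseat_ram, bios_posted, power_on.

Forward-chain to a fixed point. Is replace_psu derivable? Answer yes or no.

yes

Round 1 fires R11, R14, giving overheat, ticket_escalated.
Round 2 fires R2, R7, giving cond_1, led_green.
Round 3 fires R4, giving log_uploaded.
Round 4 fires R3, giving beep_code_3.
Round 5 fires R13, giving led_red.
Round 6 fires R6, giving replace_psu.
replace_psu appears in round 6, so it is derivable.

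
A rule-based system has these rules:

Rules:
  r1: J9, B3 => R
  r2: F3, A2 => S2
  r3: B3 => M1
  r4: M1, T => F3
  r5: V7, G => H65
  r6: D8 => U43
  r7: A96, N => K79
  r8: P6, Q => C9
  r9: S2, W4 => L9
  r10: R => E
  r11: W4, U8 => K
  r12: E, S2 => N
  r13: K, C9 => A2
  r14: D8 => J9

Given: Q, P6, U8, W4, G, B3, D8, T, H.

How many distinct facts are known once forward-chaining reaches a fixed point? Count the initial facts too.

21

Round 1 — r3, r6, r8, r11, r14, derive M1, U43, C9, K, J9.
Round 2 — r1, r4, r13, derive R, F3, A2.
Round 3 — r2, r10, derive S2, E.
Round 4 — r9, r12, derive L9, N.
Closure: {A2, B3, C9, D8, E, F3, G, H, J9, K, L9, M1, N, P6, Q, R, S2, T, U43, U8, W4} — 21 facts.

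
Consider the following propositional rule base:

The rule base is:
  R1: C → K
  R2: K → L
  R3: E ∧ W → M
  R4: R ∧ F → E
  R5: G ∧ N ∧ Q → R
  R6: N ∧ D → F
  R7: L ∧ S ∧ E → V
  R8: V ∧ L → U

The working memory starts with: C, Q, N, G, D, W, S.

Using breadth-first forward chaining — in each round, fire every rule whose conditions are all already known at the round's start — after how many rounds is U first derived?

Round 1: R1 [C → K]; R5 [G ∧ N ∧ Q → R]; R6 [N ∧ D → F]. Adds K, R, F.
Round 2: R2 [K → L]; R4 [R ∧ F → E]. Adds L, E.
Round 3: R3 [E ∧ W → M]; R7 [L ∧ S ∧ E → V]. Adds M, V.
Round 4: R8 [V ∧ L → U]. Adds U.
U first appears in round 4.

4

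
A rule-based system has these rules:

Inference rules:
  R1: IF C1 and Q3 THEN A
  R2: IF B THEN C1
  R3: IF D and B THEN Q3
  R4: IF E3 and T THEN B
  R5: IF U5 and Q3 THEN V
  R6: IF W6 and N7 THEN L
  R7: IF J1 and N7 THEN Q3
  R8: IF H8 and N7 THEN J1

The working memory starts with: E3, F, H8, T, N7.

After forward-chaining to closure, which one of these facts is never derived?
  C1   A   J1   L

[1] R4 [IF E3 and T THEN B]; R8 [IF H8 and N7 THEN J1]. ⇒ new: B, J1.
[2] R2 [IF B THEN C1]; R7 [IF J1 and N7 THEN Q3]. ⇒ new: C1, Q3.
[3] R1 [IF C1 and Q3 THEN A]. ⇒ new: A.
Derived: J1 (round 1), C1 (round 2), A (round 3). L never appears in any round.

L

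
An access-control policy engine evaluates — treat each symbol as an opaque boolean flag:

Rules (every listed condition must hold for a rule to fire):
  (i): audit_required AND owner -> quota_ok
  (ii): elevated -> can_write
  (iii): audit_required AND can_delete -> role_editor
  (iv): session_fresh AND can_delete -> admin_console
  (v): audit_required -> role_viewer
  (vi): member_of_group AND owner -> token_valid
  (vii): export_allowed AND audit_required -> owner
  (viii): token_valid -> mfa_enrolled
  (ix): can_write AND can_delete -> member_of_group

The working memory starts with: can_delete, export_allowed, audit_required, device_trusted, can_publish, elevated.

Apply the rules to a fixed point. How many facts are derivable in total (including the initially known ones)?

14

Round 1: (ii) [elevated -> can_write]; (iii) [audit_required AND can_delete -> role_editor]; (v) [audit_required -> role_viewer]; (vii) [export_allowed AND audit_required -> owner]. Adds can_write, role_editor, role_viewer, owner.
Round 2: (i) [audit_required AND owner -> quota_ok]; (ix) [can_write AND can_delete -> member_of_group]. Adds quota_ok, member_of_group.
Round 3: (vi) [member_of_group AND owner -> token_valid]. Adds token_valid.
Round 4: (viii) [token_valid -> mfa_enrolled]. Adds mfa_enrolled.
Closure: {audit_required, can_delete, can_publish, can_write, device_trusted, elevated, export_allowed, member_of_group, mfa_enrolled, owner, quota_ok, role_editor, role_viewer, token_valid} — 14 facts.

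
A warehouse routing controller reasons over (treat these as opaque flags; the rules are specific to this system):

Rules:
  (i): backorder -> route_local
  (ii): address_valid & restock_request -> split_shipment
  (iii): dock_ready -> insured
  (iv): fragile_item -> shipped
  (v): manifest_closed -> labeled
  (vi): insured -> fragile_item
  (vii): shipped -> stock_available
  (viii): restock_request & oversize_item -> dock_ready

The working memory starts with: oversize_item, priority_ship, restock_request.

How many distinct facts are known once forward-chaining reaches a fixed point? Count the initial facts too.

[1] (viii) [restock_request & oversize_item -> dock_ready]. ⇒ new: dock_ready.
[2] (iii) [dock_ready -> insured]. ⇒ new: insured.
[3] (vi) [insured -> fragile_item]. ⇒ new: fragile_item.
[4] (iv) [fragile_item -> shipped]. ⇒ new: shipped.
[5] (vii) [shipped -> stock_available]. ⇒ new: stock_available.
Closure: {dock_ready, fragile_item, insured, oversize_item, priority_ship, restock_request, shipped, stock_available} — 8 facts.

8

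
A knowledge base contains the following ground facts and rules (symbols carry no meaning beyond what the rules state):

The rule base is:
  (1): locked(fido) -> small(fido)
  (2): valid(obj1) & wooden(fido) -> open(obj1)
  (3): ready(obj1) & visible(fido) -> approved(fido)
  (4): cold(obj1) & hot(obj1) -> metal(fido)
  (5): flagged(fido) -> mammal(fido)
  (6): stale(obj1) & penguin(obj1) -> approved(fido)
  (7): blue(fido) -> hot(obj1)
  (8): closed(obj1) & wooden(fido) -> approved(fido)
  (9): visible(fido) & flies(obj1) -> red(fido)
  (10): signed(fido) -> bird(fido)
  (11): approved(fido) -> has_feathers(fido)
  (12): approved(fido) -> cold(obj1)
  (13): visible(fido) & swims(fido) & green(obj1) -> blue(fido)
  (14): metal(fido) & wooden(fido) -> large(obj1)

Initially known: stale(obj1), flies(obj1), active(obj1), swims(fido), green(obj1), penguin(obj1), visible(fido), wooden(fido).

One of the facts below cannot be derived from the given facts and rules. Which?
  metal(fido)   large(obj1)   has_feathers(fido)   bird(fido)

Round 1 — (6), (9), (13), derive approved(fido), red(fido), blue(fido).
Round 2 — (7), (11), (12), derive hot(obj1), has_feathers(fido), cold(obj1).
Round 3 — (4), derive metal(fido).
Round 4 — (14), derive large(obj1).
Derived: metal(fido) (round 3), has_feathers(fido) (round 2), large(obj1) (round 4). bird(fido) never appears in any round.

bird(fido)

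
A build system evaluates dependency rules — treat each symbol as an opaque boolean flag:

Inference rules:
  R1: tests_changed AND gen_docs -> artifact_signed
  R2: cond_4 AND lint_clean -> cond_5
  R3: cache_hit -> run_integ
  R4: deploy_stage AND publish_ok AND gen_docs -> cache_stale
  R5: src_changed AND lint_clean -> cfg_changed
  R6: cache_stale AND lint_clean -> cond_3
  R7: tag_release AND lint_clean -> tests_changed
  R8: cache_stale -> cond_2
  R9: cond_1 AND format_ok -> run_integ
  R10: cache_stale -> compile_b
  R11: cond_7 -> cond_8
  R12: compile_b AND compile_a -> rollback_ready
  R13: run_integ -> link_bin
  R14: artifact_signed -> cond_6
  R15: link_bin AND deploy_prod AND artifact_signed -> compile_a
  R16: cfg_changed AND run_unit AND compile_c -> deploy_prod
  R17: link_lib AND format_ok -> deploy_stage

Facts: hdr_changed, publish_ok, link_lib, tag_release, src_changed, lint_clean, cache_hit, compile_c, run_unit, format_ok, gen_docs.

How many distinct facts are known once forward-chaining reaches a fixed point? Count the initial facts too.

[1] R3 [cache_hit -> run_integ]; R5 [src_changed AND lint_clean -> cfg_changed]; R7 [tag_release AND lint_clean -> tests_changed]; R17 [link_lib AND format_ok -> deploy_stage]. ⇒ new: run_integ, cfg_changed, tests_changed, deploy_stage.
[2] R1 [tests_changed AND gen_docs -> artifact_signed]; R4 [deploy_stage AND publish_ok AND gen_docs -> cache_stale]; R13 [run_integ -> link_bin]; R16 [cfg_changed AND run_unit AND compile_c -> deploy_prod]. ⇒ new: artifact_signed, cache_stale, link_bin, deploy_prod.
[3] R6 [cache_stale AND lint_clean -> cond_3]; R8 [cache_stale -> cond_2]; R10 [cache_stale -> compile_b]; R14 [artifact_signed -> cond_6]; R15 [link_bin AND deploy_prod AND artifact_signed -> compile_a]. ⇒ new: cond_3, cond_2, compile_b, cond_6, compile_a.
[4] R12 [compile_b AND compile_a -> rollback_ready]. ⇒ new: rollback_ready.
Closure: {artifact_signed, cache_hit, cache_stale, cfg_changed, compile_a, compile_b, compile_c, cond_2, cond_3, cond_6, deploy_prod, deploy_stage, format_ok, gen_docs, hdr_changed, link_bin, link_lib, lint_clean, publish_ok, rollback_ready, run_integ, run_unit, src_changed, tag_release, tests_changed} — 25 facts.

25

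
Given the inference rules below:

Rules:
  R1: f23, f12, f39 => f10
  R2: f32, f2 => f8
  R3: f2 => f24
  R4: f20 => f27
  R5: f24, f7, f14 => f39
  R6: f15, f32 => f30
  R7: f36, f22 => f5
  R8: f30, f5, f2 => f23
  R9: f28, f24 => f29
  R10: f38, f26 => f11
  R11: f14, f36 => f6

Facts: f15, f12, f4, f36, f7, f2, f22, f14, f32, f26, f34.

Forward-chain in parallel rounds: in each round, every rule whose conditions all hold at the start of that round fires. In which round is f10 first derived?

3

Round 1: R2 [f32, f2 => f8]; R3 [f2 => f24]; R6 [f15, f32 => f30]; R7 [f36, f22 => f5]; R11 [f14, f36 => f6]. New: f8, f24, f30, f5, f6.
Round 2: R5 [f24, f7, f14 => f39]; R8 [f30, f5, f2 => f23]. New: f39, f23.
Round 3: R1 [f23, f12, f39 => f10]. New: f10.
f10 first appears in round 3.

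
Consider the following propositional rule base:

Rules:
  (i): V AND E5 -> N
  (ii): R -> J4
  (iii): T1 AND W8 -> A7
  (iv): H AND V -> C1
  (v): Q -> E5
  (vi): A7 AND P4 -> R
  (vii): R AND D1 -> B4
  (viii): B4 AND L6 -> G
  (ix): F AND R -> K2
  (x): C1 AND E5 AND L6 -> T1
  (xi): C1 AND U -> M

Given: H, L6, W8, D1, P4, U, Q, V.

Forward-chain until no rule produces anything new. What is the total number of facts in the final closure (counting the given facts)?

18

Round 1 — (iv), (v), derive C1, E5.
Round 2 — (i), (x), (xi), derive N, T1, M.
Round 3 — (iii), derive A7.
Round 4 — (vi), derive R.
Round 5 — (ii), (vii), derive J4, B4.
Round 6 — (viii), derive G.
Closure: {A7, B4, C1, D1, E5, G, H, J4, L6, M, N, P4, Q, R, T1, U, V, W8} — 18 facts.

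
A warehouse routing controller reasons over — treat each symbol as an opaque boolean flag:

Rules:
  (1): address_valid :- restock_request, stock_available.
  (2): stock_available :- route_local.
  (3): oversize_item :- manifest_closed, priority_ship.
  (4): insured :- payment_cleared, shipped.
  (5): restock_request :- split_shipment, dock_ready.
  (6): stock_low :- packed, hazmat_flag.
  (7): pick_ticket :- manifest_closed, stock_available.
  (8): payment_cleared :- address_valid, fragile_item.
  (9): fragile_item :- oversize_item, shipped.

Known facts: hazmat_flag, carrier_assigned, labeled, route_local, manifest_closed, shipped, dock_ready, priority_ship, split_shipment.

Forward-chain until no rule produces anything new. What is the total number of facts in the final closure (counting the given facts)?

Round 1: (2) [stock_available :- route_local.]; (3) [oversize_item :- manifest_closed, priority_ship.]; (5) [restock_request :- split_shipment, dock_ready.]. Adds stock_available, oversize_item, restock_request.
Round 2: (1) [address_valid :- restock_request, stock_available.]; (7) [pick_ticket :- manifest_closed, stock_available.]; (9) [fragile_item :- oversize_item, shipped.]. Adds address_valid, pick_ticket, fragile_item.
Round 3: (8) [payment_cleared :- address_valid, fragile_item.]. Adds payment_cleared.
Round 4: (4) [insured :- payment_cleared, shipped.]. Adds insured.
Closure: {address_valid, carrier_assigned, dock_ready, fragile_item, hazmat_flag, insured, labeled, manifest_closed, oversize_item, payment_cleared, pick_ticket, priority_ship, restock_request, route_local, shipped, split_shipment, stock_available} — 17 facts.

17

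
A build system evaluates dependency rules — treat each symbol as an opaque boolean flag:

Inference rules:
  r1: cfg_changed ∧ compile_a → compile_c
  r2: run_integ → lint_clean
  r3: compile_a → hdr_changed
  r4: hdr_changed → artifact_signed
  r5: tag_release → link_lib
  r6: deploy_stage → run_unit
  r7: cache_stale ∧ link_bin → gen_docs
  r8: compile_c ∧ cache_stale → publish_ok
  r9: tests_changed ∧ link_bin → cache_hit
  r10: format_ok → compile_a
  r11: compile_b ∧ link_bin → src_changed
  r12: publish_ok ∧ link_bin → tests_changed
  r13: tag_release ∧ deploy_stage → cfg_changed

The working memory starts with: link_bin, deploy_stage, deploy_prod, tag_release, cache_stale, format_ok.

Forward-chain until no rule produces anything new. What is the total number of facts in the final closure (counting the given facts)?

17

Round 1: r5 [tag_release → link_lib]; r6 [deploy_stage → run_unit]; r7 [cache_stale ∧ link_bin → gen_docs]; r10 [format_ok → compile_a]; r13 [tag_release ∧ deploy_stage → cfg_changed]. Adds link_lib, run_unit, gen_docs, compile_a, cfg_changed.
Round 2: r1 [cfg_changed ∧ compile_a → compile_c]; r3 [compile_a → hdr_changed]. Adds compile_c, hdr_changed.
Round 3: r4 [hdr_changed → artifact_signed]; r8 [compile_c ∧ cache_stale → publish_ok]. Adds artifact_signed, publish_ok.
Round 4: r12 [publish_ok ∧ link_bin → tests_changed]. Adds tests_changed.
Round 5: r9 [tests_changed ∧ link_bin → cache_hit]. Adds cache_hit.
Closure: {artifact_signed, cache_hit, cache_stale, cfg_changed, compile_a, compile_c, deploy_prod, deploy_stage, format_ok, gen_docs, hdr_changed, link_bin, link_lib, publish_ok, run_unit, tag_release, tests_changed} — 17 facts.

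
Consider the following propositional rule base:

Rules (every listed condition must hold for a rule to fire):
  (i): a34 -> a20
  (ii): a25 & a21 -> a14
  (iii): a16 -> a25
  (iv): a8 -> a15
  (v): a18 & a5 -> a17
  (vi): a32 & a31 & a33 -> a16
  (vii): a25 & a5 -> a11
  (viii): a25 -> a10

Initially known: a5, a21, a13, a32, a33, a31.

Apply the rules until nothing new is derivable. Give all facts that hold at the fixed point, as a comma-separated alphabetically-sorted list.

[1] (vi) [a32 & a31 & a33 -> a16]. ⇒ new: a16.
[2] (iii) [a16 -> a25]. ⇒ new: a25.
[3] (ii) [a25 & a21 -> a14]; (vii) [a25 & a5 -> a11]; (viii) [a25 -> a10]. ⇒ new: a14, a11, a10.

a10, a11, a13, a14, a16, a21, a25, a31, a32, a33, a5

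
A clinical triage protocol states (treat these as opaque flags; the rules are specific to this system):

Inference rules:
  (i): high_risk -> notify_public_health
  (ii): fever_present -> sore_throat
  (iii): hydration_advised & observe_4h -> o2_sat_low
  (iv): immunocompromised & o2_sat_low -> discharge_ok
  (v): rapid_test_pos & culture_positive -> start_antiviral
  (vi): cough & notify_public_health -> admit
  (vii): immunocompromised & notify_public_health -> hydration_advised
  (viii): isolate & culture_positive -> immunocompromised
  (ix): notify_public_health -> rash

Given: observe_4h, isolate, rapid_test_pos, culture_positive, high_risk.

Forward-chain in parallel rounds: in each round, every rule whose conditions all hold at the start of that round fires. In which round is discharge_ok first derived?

4

[1] (i) [high_risk -> notify_public_health]; (v) [rapid_test_pos & culture_positive -> start_antiviral]; (viii) [isolate & culture_positive -> immunocompromised]. ⇒ new: notify_public_health, start_antiviral, immunocompromised.
[2] (vii) [immunocompromised & notify_public_health -> hydration_advised]; (ix) [notify_public_health -> rash]. ⇒ new: hydration_advised, rash.
[3] (iii) [hydration_advised & observe_4h -> o2_sat_low]. ⇒ new: o2_sat_low.
[4] (iv) [immunocompromised & o2_sat_low -> discharge_ok]. ⇒ new: discharge_ok.
discharge_ok first appears in round 4.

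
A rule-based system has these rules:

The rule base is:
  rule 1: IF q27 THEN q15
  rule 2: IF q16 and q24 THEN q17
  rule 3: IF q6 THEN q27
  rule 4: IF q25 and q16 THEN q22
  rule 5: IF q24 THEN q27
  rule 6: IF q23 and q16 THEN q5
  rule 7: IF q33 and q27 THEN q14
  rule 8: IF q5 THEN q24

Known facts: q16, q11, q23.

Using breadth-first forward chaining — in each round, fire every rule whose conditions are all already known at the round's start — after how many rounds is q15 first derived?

4

Round 1 fires rule 6, giving q5.
Round 2 fires rule 8, giving q24.
Round 3 fires rule 2, rule 5, giving q17, q27.
Round 4 fires rule 1, giving q15.
q15 first appears in round 4.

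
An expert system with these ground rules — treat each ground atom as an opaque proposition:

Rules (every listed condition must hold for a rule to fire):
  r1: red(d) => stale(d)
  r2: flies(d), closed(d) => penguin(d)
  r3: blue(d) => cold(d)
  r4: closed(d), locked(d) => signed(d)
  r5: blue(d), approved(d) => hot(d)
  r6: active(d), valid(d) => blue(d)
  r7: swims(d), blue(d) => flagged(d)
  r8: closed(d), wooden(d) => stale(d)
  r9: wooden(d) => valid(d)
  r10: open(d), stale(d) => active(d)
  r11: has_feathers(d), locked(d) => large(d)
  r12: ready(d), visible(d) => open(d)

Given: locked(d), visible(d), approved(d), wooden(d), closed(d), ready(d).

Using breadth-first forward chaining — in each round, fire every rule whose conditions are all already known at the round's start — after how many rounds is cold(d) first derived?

Round 1: r4 [closed(d), locked(d) => signed(d)]; r8 [closed(d), wooden(d) => stale(d)]; r9 [wooden(d) => valid(d)]; r12 [ready(d), visible(d) => open(d)]. New: signed(d), stale(d), valid(d), open(d).
Round 2: r10 [open(d), stale(d) => active(d)]. New: active(d).
Round 3: r6 [active(d), valid(d) => blue(d)]. New: blue(d).
Round 4: r3 [blue(d) => cold(d)]; r5 [blue(d), approved(d) => hot(d)]. New: cold(d), hot(d).
cold(d) first appears in round 4.

4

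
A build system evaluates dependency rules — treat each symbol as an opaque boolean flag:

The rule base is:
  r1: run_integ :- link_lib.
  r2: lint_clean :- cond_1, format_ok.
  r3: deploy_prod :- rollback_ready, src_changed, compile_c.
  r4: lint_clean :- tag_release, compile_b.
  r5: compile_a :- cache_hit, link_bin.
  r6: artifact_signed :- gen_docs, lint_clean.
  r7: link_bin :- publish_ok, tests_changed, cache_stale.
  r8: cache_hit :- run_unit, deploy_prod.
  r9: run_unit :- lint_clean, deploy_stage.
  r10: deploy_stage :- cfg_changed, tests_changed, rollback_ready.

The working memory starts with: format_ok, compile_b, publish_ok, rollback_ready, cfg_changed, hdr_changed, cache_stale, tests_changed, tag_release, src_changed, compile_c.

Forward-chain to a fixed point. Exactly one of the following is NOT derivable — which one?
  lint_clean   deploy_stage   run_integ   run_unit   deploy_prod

Round 1: r3 [deploy_prod :- rollback_ready, src_changed, compile_c.]; r4 [lint_clean :- tag_release, compile_b.]; r7 [link_bin :- publish_ok, tests_changed, cache_stale.]; r10 [deploy_stage :- cfg_changed, tests_changed, rollback_ready.]. Adds deploy_prod, lint_clean, link_bin, deploy_stage.
Round 2: r9 [run_unit :- lint_clean, deploy_stage.]. Adds run_unit.
Round 3: r8 [cache_hit :- run_unit, deploy_prod.]. Adds cache_hit.
Round 4: r5 [compile_a :- cache_hit, link_bin.]. Adds compile_a.
Derived: deploy_prod (round 1), run_unit (round 2), lint_clean (round 1), deploy_stage (round 1). run_integ never appears in any round.

run_integ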